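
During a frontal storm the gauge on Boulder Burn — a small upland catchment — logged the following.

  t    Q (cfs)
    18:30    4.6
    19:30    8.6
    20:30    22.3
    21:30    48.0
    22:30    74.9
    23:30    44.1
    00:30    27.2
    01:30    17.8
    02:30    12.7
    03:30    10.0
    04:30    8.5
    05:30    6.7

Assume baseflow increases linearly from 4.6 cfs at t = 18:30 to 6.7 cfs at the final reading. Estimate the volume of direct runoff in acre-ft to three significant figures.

Direct-runoff ordinates (Q − Q_b): 0.00, 3.81, 17.32, 42.83, 69.54, 38.55, 21.45, 11.86, 6.57, 3.68, 1.99, 0.00 cfs.
ΣQ_DR = 217.6 cfs.
With Δt = 1 h = 3600 s, V = ΣQ_DR · Δt = 217.6 × 3600 = 7.83 × 10^5 ft³ = 18.0 acre-ft.

V ≈ 18.0 acre-ft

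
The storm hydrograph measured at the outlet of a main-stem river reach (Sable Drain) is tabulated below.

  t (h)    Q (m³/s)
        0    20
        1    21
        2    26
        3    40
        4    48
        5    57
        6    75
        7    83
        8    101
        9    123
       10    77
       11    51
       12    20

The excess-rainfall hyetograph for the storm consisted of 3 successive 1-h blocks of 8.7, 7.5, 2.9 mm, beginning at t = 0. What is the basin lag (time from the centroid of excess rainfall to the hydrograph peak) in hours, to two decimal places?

Centroid of excess rainfall: t_c = Σ P_i·t̄_i / ΣP_i = 1.1963 h (block centres at 0.5, 1.5, 2.5 h).
Hydrograph peak occurs at t = 9 h, so basin lag t_L = 9 − 1.1963 = 7.80 h.

t_L ≈ 7.80 h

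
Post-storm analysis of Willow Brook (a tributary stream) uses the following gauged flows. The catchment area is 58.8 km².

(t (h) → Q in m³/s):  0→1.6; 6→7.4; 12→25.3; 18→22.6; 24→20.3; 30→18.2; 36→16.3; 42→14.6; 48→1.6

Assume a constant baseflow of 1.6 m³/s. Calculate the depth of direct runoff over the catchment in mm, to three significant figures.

d ≈ 41.7 mm

Direct runoff: 0.0, 5.8, 23.7, 21.0, 18.7, 16.6, 14.7, 13.0, 0.0 m³/s; ΣQ_DR = 113.5 m³/s.
V = ΣQ_DR · Δt = 113.5 × 21600 s = 2.452 × 10^6 m³.
Over A = 58.8 km², depth = V / A = 41.7 mm.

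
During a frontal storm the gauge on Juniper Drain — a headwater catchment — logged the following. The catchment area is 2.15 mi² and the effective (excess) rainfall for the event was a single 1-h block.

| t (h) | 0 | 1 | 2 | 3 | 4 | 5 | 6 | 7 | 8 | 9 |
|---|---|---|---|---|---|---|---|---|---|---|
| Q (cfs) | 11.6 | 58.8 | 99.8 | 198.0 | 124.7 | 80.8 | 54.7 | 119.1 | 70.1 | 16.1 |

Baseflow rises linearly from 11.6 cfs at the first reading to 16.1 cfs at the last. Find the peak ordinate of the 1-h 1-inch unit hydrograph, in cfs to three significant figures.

U_p ≈ 369 cfs

Direct runoff: 0.00, 46.70, 87.20, 184.90, 111.10, 66.70, 40.10, 104.00, 54.50, 0.00 cfs; ΣQ_DR = 695.2 cfs, peak = 184.90 cfs.
Runoff depth d = ΣQ_DR·Δt / A = 695.2 × 3600 / (2.15 mi²) = 0.5011 in.
The 1-inch UH is the DRH scaled by (1 in)/d, so U_p = 184.90 × 1/0.5011 = 369 cfs.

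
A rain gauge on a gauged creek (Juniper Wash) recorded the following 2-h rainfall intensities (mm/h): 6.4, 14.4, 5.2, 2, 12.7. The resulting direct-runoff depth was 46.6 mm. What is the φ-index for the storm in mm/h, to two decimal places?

φ ≈ 3.85 mm/h

Only the 4 blocks with intensity above φ contribute runoff: 6.4, 14.4, 5.2, 12.7 mm/h.
Σ(I−φ)·Δt = d  ⇒  (6.4+14.4+5.2+12.7 − 4φ)·2 = 46.6
φ = (38.70 − 46.6/2) / 4 = 3.85 mm/h.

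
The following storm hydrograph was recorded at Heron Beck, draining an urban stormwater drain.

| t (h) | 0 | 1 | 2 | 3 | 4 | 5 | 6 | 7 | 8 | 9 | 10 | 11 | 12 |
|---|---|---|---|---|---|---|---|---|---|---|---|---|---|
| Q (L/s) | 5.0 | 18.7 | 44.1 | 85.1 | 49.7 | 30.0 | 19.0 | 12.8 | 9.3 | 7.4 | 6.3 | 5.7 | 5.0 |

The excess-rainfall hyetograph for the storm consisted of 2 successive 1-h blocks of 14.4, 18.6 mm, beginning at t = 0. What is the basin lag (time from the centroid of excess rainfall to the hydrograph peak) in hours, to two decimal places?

Centroid of excess rainfall: t_c = Σ P_i·t̄_i / ΣP_i = 1.0636 h (block centres at 0.5, 1.5 h).
Hydrograph peak occurs at t = 3 h, so basin lag t_L = 3 − 1.0636 = 1.94 h.

t_L ≈ 1.94 h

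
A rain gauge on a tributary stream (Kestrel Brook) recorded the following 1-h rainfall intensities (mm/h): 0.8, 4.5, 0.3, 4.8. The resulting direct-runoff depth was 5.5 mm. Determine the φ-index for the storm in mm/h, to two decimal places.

φ ≈ 1.90 mm/h

Only the 2 blocks with intensity above φ contribute runoff: 4.5, 4.8 mm/h.
Σ(I−φ)·Δt = d  ⇒  (4.5+4.8 − 2φ)·1 = 5.5
φ = (9.300 − 5.5/1) / 2 = 1.90 mm/h.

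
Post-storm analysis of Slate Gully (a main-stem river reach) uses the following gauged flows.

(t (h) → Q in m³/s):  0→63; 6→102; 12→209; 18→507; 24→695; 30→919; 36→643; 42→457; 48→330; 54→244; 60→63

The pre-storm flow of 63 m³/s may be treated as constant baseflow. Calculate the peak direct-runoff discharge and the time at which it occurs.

Subtracting baseflow gives direct-runoff ordinates: 0.0, 39.0, 146.0, 444.0, 632.0, 856.0, 580.0, 394.0, 267.0, 181.0, 0.0 m³/s.
The maximum is 856.0 m³/s, occurring at the reading for t = 30 h.

Q_p = 856.0 m³/s at t = 30 h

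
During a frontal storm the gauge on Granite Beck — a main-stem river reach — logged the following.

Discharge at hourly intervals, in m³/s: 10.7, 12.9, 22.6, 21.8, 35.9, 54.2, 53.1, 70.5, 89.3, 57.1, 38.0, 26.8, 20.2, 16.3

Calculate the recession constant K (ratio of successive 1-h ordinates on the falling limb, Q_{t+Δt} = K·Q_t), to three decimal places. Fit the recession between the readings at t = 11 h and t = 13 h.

K ≈ 0.780

Using the recession-limb readings at t = 11 h and t = 13 h: Q falls from 26.8 to 16.3 m³/s over 2 intervals.
K = (Q₂/Q₁)^(1/2) = (16.3/26.8)^(1/2) = 0.780.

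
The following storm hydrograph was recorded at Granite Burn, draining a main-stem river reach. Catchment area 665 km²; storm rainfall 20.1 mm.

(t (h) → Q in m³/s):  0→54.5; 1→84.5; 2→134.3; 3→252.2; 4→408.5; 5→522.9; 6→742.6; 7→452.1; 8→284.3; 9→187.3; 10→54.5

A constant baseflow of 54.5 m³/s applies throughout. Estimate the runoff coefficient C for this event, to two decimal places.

ΣQ_DR = 2578 m³/s; V = ΣQ_DR·Δt = 9.282 × 10^6 m³.
Runoff depth d = V / A = 13.96 mm.
C = d / P = 13.96 / 20.1 = 0.69.

C ≈ 0.69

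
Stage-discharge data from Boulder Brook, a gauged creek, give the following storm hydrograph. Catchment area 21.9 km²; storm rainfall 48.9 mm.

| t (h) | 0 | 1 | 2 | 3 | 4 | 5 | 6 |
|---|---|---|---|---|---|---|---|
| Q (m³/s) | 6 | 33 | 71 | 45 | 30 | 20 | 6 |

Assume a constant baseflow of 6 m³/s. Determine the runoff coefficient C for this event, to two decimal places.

ΣQ_DR = 169.0 m³/s; V = ΣQ_DR·Δt = 6.084 × 10^5 m³.
Runoff depth d = V / A = 27.78 mm.
C = d / P = 27.78 / 48.9 = 0.57.

C ≈ 0.57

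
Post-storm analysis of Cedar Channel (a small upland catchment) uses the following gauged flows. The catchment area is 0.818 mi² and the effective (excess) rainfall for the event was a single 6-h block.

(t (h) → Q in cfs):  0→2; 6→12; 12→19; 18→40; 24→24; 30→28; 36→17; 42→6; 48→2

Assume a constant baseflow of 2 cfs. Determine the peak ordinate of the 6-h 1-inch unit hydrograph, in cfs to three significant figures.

U_p ≈ 25.3 cfs

Direct runoff: 0.0, 10.0, 17.0, 38.0, 22.0, 26.0, 15.0, 4.0, 0.0 cfs; ΣQ_DR = 132.0 cfs, peak = 38.0 cfs.
Runoff depth d = ΣQ_DR·Δt / A = 132.0 × 21600 / (0.818 mi²) = 1.500 in.
The 1-inch UH is the DRH scaled by (1 in)/d, so U_p = 38.0 × 1/1.500 = 25.3 cfs.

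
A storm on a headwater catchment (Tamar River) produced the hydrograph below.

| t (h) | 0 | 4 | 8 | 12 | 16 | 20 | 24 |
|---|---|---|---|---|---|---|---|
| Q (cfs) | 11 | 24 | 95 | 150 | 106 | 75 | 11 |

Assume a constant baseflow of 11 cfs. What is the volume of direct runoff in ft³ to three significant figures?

Direct-runoff ordinates (Q − Q_b): 0.0, 13.0, 84.0, 139.0, 95.0, 64.0, 0.0 cfs.
ΣQ_DR = 395.0 cfs.
With Δt = 4 h = 14400 s, V = ΣQ_DR · Δt = 395.0 × 14400 = 5.69 × 10^6 ft³.

V ≈ 5.69 × 10^6 ft³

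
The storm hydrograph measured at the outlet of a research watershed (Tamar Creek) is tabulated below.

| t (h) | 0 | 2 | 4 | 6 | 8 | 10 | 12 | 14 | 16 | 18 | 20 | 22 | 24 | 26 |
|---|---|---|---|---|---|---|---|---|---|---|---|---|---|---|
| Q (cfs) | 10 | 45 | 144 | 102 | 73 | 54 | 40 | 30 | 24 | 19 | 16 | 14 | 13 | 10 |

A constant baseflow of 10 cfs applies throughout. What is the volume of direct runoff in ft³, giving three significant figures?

V ≈ 3.27 × 10^6 ft³

Direct-runoff ordinates (Q − Q_b): 0.0, 35.0, 134.0, 92.0, 63.0, 44.0, 30.0, 20.0, 14.0, 9.0, 6.0, 4.0, 3.0, 0.0 cfs.
ΣQ_DR = 454.0 cfs.
With Δt = 2 h = 7200 s, V = ΣQ_DR · Δt = 454.0 × 7200 = 3.27 × 10^6 ft³.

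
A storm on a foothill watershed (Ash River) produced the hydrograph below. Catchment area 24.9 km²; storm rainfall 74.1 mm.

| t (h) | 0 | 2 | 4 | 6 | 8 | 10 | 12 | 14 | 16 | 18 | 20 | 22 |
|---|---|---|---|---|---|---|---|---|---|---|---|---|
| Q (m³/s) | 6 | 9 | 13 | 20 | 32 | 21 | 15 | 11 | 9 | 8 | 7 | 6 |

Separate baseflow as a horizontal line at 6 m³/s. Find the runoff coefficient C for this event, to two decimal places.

ΣQ_DR = 85.00 m³/s; V = ΣQ_DR·Δt = 6.120 × 10^5 m³.
Runoff depth d = V / A = 24.58 mm.
C = d / P = 24.58 / 74.1 = 0.33.

C ≈ 0.33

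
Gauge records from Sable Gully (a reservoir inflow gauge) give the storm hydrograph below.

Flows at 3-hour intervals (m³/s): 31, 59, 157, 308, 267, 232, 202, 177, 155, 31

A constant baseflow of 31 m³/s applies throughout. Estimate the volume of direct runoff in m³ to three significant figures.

V ≈ 1.41 × 10^7 m³

Direct-runoff ordinates (Q − Q_b): 0.0, 28.0, 126.0, 277.0, 236.0, 201.0, 171.0, 146.0, 124.0, 0.0 m³/s.
ΣQ_DR = 1309 m³/s.
With Δt = 3 h = 10800 s, V = ΣQ_DR · Δt = 1309 × 10800 = 1.41 × 10^7 m³.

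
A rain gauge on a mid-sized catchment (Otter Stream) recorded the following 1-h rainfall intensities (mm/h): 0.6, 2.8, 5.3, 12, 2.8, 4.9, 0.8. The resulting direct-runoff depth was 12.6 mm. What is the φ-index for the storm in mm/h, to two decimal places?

Only the 3 blocks with intensity above φ contribute runoff: 5.3, 12, 4.9 mm/h.
Σ(I−φ)·Δt = d  ⇒  (5.3+12+4.9 − 3φ)·1 = 12.6
φ = (22.20 − 12.6/1) / 3 = 3.20 mm/h.

φ ≈ 3.20 mm/h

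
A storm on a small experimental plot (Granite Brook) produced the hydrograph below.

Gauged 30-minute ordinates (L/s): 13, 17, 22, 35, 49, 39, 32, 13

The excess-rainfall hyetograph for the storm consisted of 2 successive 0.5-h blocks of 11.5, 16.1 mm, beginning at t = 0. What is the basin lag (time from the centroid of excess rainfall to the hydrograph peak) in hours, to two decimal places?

t_L ≈ 1.46 h

Centroid of excess rainfall: t_c = Σ P_i·t̄_i / ΣP_i = 0.5417 h (block centres at 0.25, 0.75 h).
Hydrograph peak occurs at t = 2 h, so basin lag t_L = 2 − 0.5417 = 1.46 h.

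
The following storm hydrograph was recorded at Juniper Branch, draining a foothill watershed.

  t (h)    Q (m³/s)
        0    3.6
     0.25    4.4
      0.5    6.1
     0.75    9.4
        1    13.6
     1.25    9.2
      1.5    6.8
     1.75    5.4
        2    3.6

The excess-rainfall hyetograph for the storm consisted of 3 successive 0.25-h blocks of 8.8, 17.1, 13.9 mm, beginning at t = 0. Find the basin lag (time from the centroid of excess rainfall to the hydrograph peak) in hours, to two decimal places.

Centroid of excess rainfall: t_c = Σ P_i·t̄_i / ΣP_i = 0.4070 h (block centres at 0.125, 0.375, 0.625 h).
Hydrograph peak occurs at t = 1 h, so basin lag t_L = 1 − 0.4070 = 0.59 h.

t_L ≈ 0.59 h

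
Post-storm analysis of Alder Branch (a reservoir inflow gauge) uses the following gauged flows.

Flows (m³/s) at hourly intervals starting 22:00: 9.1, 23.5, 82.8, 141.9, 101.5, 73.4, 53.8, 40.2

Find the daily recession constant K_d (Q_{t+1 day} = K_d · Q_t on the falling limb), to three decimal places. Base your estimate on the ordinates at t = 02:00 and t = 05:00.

K_d ≈ 0.001

Between t = 02:00 and t = 05:00 the flow falls from 101.5 to 40.2 m³/s over 3×1 h = 3 h.
Per-interval ratio K = (40.2/101.5)^(1/3) = 0.7344; K_d = K^(24/1) = 0.001.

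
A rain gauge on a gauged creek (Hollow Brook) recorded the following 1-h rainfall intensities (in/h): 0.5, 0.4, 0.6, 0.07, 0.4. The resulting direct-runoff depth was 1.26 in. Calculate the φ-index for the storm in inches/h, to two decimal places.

Only the 4 blocks with intensity above φ contribute runoff: 0.5, 0.4, 0.6, 0.4 in/h.
Σ(I−φ)·Δt = d  ⇒  (0.5+0.4+0.6+0.4 − 4φ)·1 = 1.26
φ = (1.900 − 1.26/1) / 4 = 0.16 in/h.

φ ≈ 0.16 in/h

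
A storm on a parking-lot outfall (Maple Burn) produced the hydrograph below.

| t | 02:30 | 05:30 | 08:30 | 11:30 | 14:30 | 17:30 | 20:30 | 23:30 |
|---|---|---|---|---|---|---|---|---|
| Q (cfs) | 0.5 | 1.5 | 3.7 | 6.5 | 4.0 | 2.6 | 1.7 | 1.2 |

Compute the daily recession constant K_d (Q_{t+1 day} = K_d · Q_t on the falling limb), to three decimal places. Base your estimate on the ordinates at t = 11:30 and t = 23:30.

Between t = 11:30 and t = 23:30 the flow falls from 6.5 to 1.2 cfs over 4×3 h = 12 h.
Per-interval ratio K = (1.2/6.5)^(1/4) = 0.6555; K_d = K^(24/3) = 0.034.

K_d ≈ 0.034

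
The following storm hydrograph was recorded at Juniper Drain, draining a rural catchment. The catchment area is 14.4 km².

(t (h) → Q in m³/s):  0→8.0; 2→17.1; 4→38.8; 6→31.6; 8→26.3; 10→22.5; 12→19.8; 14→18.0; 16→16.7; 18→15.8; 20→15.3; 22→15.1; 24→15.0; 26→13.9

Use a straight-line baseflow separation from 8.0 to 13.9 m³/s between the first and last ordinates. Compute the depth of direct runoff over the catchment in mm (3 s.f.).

Direct runoff: 0.00, 8.65, 29.89, 22.24, 16.48, 12.23, 9.08, 6.82, 5.07, 3.72, 2.76, 2.11, 1.55, 0.00 m³/s; ΣQ_DR = 120.6 m³/s.
V = ΣQ_DR · Δt = 120.6 × 7200 s = 8.683 × 10^5 m³.
Over A = 14.4 km², depth = V / A = 60.3 mm.

d ≈ 60.3 mm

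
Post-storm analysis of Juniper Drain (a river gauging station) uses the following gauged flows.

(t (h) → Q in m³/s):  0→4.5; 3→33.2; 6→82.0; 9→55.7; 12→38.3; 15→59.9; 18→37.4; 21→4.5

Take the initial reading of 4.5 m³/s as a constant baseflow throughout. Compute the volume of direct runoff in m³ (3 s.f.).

Direct-runoff ordinates (Q − Q_b): 0.0, 28.7, 77.5, 51.2, 33.8, 55.4, 32.9, 0.0 m³/s.
ΣQ_DR = 279.5 m³/s.
With Δt = 3 h = 10800 s, V = ΣQ_DR · Δt = 279.5 × 10800 = 3.02 × 10^6 m³.

V ≈ 3.02 × 10^6 m³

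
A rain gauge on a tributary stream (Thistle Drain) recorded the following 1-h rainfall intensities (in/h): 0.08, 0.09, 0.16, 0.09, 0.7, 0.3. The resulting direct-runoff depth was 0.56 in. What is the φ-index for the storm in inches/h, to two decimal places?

φ ≈ 0.22 in/h

Only the 2 blocks with intensity above φ contribute runoff: 0.7, 0.3 in/h.
Σ(I−φ)·Δt = d  ⇒  (0.7+0.3 − 2φ)·1 = 0.56
φ = (1.000 − 0.56/1) / 2 = 0.22 in/h.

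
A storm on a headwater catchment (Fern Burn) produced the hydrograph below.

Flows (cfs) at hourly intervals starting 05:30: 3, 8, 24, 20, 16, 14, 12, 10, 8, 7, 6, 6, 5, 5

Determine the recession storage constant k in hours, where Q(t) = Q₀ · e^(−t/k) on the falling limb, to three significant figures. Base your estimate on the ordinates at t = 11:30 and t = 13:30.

k ≈ 4.93 h

On the falling limb, Q drops from 12 to 8 cfs between t = 11:30 and t = 13:30 (Δt = 2 h).
k = −Δt / ln(Q₂/Q₁) = −2 / ln(8/12) = 4.93 h.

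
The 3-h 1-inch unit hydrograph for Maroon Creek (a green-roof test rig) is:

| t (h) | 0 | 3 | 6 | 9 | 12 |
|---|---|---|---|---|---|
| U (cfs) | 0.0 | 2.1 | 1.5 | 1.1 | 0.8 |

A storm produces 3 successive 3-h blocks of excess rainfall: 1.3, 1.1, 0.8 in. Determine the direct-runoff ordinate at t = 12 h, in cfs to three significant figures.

Q ≈ 3.45 cfs

By discrete convolution, Q_j = Σ (P_i / 1 in) · U_{j−i}.
At t = 12 h (j=4): Q = (1.3/1)·0.8 + (1.1/1)·1.1 + (0.8/1)·1.5 = 3.45 cfs.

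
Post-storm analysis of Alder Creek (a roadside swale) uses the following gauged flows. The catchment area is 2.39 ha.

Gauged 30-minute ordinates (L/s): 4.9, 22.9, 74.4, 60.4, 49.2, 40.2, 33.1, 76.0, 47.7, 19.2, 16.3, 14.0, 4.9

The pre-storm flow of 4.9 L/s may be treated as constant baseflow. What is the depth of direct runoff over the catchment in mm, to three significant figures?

Direct runoff: 0.0, 18.0, 69.5, 55.5, 44.3, 35.3, 28.2, 71.1, 42.8, 14.3, 11.4, 9.1, 0.0 L/s; ΣQ_DR = 399.5 L/s.
V = ΣQ_DR · Δt = 399.5 × 1800 s = 7.191 × 10^5 L.
Over A = 2.39 ha, depth = V / A = 30.1 mm.

d ≈ 30.1 mm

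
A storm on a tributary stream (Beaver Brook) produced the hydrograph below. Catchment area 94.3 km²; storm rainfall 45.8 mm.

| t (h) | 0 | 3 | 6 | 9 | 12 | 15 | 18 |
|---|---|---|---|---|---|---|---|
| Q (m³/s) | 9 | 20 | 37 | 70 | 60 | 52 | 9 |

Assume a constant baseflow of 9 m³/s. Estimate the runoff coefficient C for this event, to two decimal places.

ΣQ_DR = 194.0 m³/s; V = ΣQ_DR·Δt = 2.095 × 10^6 m³.
Runoff depth d = V / A = 22.22 mm.
C = d / P = 22.22 / 45.8 = 0.49.

C ≈ 0.49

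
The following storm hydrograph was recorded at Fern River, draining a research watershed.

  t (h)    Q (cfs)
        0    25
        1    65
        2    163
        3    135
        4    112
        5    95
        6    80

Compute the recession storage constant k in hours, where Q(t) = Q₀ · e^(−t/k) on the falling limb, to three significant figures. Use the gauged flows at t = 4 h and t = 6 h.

k ≈ 5.94 h

On the falling limb, Q drops from 112 to 80 cfs between t = 4 h and t = 6 h (Δt = 2 h).
k = −Δt / ln(Q₂/Q₁) = −2 / ln(80/112) = 5.94 h.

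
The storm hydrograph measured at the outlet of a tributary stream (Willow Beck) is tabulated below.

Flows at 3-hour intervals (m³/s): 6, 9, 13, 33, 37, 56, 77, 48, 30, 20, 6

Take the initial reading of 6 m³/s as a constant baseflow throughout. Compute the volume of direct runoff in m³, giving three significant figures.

V ≈ 2.91 × 10^6 m³

Direct-runoff ordinates (Q − Q_b): 0.0, 3.0, 7.0, 27.0, 31.0, 50.0, 71.0, 42.0, 24.0, 14.0, 0.0 m³/s.
ΣQ_DR = 269.0 m³/s.
With Δt = 3 h = 10800 s, V = ΣQ_DR · Δt = 269.0 × 10800 = 2.91 × 10^6 m³.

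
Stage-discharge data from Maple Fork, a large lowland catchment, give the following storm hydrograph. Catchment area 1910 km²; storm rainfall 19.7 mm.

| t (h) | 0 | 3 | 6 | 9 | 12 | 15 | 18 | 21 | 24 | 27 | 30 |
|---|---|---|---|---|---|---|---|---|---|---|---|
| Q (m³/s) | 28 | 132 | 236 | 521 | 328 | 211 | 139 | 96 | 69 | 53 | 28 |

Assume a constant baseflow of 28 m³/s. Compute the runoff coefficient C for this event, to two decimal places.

C ≈ 0.44

ΣQ_DR = 1533 m³/s; V = ΣQ_DR·Δt = 1.656 × 10^7 m³.
Runoff depth d = V / A = 8.668 mm.
C = d / P = 8.668 / 19.7 = 0.44.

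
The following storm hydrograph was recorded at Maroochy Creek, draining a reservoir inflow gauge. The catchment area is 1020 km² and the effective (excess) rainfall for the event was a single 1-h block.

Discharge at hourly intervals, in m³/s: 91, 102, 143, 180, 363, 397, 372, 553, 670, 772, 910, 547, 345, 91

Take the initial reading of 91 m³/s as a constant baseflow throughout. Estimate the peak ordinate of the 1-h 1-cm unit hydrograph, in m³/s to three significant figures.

U_p ≈ 544 m³/s

Direct runoff: 0.0, 11.0, 52.0, 89.0, 272.0, 306.0, 281.0, 462.0, 579.0, 681.0, 819.0, 456.0, 254.0, 0.0 m³/s; ΣQ_DR = 4262 m³/s, peak = 819.0 m³/s.
Runoff depth d = ΣQ_DR·Δt / A = 4262 × 3600 / (1020 km²) = 15.04 mm.
The 1-cm UH is the DRH scaled by (10 mm)/d, so U_p = 819.0 × 10/15.04 = 544 m³/s.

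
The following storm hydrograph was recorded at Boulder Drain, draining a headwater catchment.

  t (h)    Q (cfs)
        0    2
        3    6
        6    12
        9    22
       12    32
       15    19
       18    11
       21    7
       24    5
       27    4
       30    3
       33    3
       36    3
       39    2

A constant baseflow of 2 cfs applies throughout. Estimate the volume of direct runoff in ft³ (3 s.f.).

Direct-runoff ordinates (Q − Q_b): 0.0, 4.0, 10.0, 20.0, 30.0, 17.0, 9.0, 5.0, 3.0, 2.0, 1.0, 1.0, 1.0, 0.0 cfs.
ΣQ_DR = 103.0 cfs.
With Δt = 3 h = 10800 s, V = ΣQ_DR · Δt = 103.0 × 10800 = 1.11 × 10^6 ft³.

V ≈ 1.11 × 10^6 ft³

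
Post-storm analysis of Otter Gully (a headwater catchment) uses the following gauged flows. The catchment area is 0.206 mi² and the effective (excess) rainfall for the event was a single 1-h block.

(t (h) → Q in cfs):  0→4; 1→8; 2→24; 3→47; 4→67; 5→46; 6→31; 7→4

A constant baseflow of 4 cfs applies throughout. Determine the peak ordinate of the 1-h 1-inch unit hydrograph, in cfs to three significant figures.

Direct runoff: 0.0, 4.0, 20.0, 43.0, 63.0, 42.0, 27.0, 0.0 cfs; ΣQ_DR = 199.0 cfs, peak = 63.0 cfs.
Runoff depth d = ΣQ_DR·Δt / A = 199.0 × 3600 / (0.206 mi²) = 1.497 in.
The 1-inch UH is the DRH scaled by (1 in)/d, so U_p = 63.0 × 1/1.497 = 42.1 cfs.

U_p ≈ 42.1 cfs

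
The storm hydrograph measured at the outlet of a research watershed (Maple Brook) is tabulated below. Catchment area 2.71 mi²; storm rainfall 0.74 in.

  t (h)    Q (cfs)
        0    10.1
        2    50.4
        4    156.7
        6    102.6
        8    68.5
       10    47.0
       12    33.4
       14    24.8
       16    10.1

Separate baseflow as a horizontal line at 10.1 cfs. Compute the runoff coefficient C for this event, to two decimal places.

C ≈ 0.64

ΣQ_DR = 412.7 cfs; V = ΣQ_DR·Δt = 2.971 × 10^6 ft³.
Runoff depth d = V / A = 0.4720 in.
C = d / P = 0.4720 / 0.74 = 0.64.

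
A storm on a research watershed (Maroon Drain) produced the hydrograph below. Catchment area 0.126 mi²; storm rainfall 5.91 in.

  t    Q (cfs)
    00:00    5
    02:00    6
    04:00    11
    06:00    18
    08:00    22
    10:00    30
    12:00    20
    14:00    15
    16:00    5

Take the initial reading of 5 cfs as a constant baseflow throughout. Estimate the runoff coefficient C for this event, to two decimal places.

C ≈ 0.36

ΣQ_DR = 87.00 cfs; V = ΣQ_DR·Δt = 6.264 × 10^5 ft³.
Runoff depth d = V / A = 2.140 in.
C = d / P = 2.140 / 5.91 = 0.36.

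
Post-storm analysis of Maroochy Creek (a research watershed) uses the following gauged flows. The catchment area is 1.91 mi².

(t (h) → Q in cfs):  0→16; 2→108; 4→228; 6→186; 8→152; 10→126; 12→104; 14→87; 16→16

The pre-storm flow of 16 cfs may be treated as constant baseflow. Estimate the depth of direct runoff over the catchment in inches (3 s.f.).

d ≈ 1.43 in

Direct runoff: 0.0, 92.0, 212.0, 170.0, 136.0, 110.0, 88.0, 71.0, 0.0 cfs; ΣQ_DR = 879.0 cfs.
V = ΣQ_DR · Δt = 879.0 × 7200 s = 6.329 × 10^6 ft³.
Over A = 1.91 mi², depth = V / A = 1.43 in.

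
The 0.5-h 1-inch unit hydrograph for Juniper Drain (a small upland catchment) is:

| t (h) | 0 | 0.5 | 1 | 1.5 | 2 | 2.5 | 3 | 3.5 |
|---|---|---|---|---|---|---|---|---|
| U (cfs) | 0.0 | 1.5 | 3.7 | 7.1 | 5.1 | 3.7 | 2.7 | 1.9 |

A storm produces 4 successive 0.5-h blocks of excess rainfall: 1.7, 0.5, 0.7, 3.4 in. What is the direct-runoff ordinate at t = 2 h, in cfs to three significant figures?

By discrete convolution, Q_j = Σ (P_i / 1 in) · U_{j−i}.
At t = 2 h (j=4): Q = (1.7/1)·5.1 + (0.5/1)·7.1 + (0.7/1)·3.7 + (3.4/1)·1.5 = 19.9 cfs.

Q ≈ 19.9 cfs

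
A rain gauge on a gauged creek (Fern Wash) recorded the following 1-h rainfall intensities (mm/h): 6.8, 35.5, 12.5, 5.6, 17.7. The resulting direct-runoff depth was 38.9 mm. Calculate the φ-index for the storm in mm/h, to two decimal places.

Only the 3 blocks with intensity above φ contribute runoff: 35.5, 12.5, 17.7 mm/h.
Σ(I−φ)·Δt = d  ⇒  (35.5+12.5+17.7 − 3φ)·1 = 38.9
φ = (65.70 − 38.9/1) / 3 = 8.93 mm/h.

φ ≈ 8.93 mm/h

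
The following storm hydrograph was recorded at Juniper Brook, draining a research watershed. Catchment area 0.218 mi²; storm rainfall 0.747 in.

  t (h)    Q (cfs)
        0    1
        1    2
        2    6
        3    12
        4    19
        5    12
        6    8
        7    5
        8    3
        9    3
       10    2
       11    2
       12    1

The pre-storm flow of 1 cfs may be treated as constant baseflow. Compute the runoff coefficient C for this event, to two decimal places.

ΣQ_DR = 63.00 cfs; V = ΣQ_DR·Δt = 2.268 × 10^5 ft³.
Runoff depth d = V / A = 0.4478 in.
C = d / P = 0.4478 / 0.747 = 0.60.

C ≈ 0.60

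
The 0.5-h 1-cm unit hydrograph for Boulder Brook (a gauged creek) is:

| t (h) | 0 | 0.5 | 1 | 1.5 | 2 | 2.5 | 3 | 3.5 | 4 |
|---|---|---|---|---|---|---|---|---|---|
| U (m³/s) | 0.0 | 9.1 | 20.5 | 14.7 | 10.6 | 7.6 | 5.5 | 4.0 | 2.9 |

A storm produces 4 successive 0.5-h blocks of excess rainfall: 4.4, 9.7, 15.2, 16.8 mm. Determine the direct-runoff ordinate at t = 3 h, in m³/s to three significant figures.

Q ≈ 50.6 m³/s

By discrete convolution, Q_j = Σ (P_i / 10 mm) · U_{j−i}.
At t = 3 h (j=6): Q = (4.4/10)·5.5 + (9.7/10)·7.6 + (15.2/10)·10.6 + (16.8/10)·14.7 = 50.6 m³/s.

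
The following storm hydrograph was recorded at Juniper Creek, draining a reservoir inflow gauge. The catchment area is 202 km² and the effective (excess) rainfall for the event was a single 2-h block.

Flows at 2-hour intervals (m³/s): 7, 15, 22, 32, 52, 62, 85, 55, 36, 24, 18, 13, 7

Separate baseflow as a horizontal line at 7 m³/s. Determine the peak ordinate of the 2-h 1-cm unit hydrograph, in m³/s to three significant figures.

U_p ≈ 64.9 m³/s

Direct runoff: 0.0, 8.0, 15.0, 25.0, 45.0, 55.0, 78.0, 48.0, 29.0, 17.0, 11.0, 6.0, 0.0 m³/s; ΣQ_DR = 337.0 m³/s, peak = 78.0 m³/s.
Runoff depth d = ΣQ_DR·Δt / A = 337.0 × 7200 / (202 km²) = 12.01 mm.
The 1-cm UH is the DRH scaled by (10 mm)/d, so U_p = 78.0 × 10/12.01 = 64.9 m³/s.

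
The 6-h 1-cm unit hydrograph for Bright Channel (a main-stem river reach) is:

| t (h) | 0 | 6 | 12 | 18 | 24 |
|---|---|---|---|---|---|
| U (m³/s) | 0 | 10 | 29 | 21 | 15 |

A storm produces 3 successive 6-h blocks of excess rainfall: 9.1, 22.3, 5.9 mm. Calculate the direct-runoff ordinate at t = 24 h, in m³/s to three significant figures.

Q ≈ 77.6 m³/s

By discrete convolution, Q_j = Σ (P_i / 10 mm) · U_{j−i}.
At t = 24 h (j=4): Q = (9.1/10)·15 + (22.3/10)·21 + (5.9/10)·29 = 77.6 m³/s.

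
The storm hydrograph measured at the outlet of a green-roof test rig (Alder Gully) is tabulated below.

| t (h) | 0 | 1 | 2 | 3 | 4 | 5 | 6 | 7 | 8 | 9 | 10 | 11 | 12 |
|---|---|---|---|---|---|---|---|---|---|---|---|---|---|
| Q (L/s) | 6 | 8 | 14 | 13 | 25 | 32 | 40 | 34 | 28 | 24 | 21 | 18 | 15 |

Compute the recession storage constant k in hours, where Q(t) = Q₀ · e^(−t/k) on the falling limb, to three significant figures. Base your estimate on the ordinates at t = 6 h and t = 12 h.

On the falling limb, Q drops from 40 to 15 L/s between t = 6 h and t = 12 h (Δt = 6 h).
k = −Δt / ln(Q₂/Q₁) = −6 / ln(15/40) = 6.12 h.

k ≈ 6.12 h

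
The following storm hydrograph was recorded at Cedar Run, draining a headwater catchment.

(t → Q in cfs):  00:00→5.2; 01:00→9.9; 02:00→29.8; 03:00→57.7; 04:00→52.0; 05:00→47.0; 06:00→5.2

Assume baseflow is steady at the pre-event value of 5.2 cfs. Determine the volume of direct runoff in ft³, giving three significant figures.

Direct-runoff ordinates (Q − Q_b): 0.0, 4.7, 24.6, 52.5, 46.8, 41.8, 0.0 cfs.
ΣQ_DR = 170.4 cfs.
With Δt = 1 h = 3600 s, V = ΣQ_DR · Δt = 170.4 × 3600 = 6.13 × 10^5 ft³.

V ≈ 6.13 × 10^5 ft³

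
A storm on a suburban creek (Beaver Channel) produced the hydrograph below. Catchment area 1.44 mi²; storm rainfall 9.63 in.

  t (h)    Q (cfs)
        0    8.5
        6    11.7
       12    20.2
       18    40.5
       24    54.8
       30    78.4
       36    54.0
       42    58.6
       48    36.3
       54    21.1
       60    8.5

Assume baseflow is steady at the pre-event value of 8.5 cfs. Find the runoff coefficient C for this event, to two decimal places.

C ≈ 0.20

ΣQ_DR = 299.1 cfs; V = ΣQ_DR·Δt = 6.461 × 10^6 ft³.
Runoff depth d = V / A = 1.931 in.
C = d / P = 1.931 / 9.63 = 0.20.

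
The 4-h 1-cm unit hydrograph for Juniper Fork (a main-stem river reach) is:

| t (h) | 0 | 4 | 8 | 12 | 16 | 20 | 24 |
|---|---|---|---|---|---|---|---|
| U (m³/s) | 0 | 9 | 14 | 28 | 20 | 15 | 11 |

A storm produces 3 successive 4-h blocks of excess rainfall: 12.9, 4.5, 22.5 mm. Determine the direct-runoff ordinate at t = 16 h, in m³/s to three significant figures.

Q ≈ 69.9 m³/s

By discrete convolution, Q_j = Σ (P_i / 10 mm) · U_{j−i}.
At t = 16 h (j=4): Q = (12.9/10)·20 + (4.5/10)·28 + (22.5/10)·14 = 69.9 m³/s.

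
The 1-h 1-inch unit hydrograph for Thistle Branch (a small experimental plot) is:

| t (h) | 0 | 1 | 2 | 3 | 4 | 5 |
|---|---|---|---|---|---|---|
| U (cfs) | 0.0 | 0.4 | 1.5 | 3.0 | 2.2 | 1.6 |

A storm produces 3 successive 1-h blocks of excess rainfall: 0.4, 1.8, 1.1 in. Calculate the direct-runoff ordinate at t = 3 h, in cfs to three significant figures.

By discrete convolution, Q_j = Σ (P_i / 1 in) · U_{j−i}.
At t = 3 h (j=3): Q = (0.4/1)·3.0 + (1.8/1)·1.5 + (1.1/1)·0.4 = 4.34 cfs.

Q ≈ 4.34 cfs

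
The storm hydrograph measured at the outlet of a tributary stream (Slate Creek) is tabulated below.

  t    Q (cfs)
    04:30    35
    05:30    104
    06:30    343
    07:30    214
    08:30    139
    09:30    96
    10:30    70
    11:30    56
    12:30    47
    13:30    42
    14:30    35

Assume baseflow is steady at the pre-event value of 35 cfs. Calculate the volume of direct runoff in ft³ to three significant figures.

Direct-runoff ordinates (Q − Q_b): 0.0, 69.0, 308.0, 179.0, 104.0, 61.0, 35.0, 21.0, 12.0, 7.0, 0.0 cfs.
ΣQ_DR = 796.0 cfs.
With Δt = 1 h = 3600 s, V = ΣQ_DR · Δt = 796.0 × 3600 = 2.87 × 10^6 ft³.

V ≈ 2.87 × 10^6 ft³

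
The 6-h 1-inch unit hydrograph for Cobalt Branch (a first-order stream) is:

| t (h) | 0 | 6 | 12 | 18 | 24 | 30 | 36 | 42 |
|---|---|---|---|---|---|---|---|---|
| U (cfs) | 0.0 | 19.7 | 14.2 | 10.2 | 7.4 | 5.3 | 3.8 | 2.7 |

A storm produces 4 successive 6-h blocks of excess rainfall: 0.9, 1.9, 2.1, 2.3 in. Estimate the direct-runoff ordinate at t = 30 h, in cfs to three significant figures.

By discrete convolution, Q_j = Σ (P_i / 1 in) · U_{j−i}.
At t = 30 h (j=5): Q = (0.9/1)·5.3 + (1.9/1)·7.4 + (2.1/1)·10.2 + (2.3/1)·14.2 = 72.9 cfs.

Q ≈ 72.9 cfs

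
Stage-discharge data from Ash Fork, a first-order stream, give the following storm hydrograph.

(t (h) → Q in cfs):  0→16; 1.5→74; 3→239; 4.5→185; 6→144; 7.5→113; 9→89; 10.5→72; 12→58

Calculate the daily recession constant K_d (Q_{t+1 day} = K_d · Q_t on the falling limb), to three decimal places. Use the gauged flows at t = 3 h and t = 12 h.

K_d ≈ 0.023

Between t = 3 h and t = 12 h the flow falls from 239 to 58 cfs over 6×1.5 h = 9 h.
Per-interval ratio K = (58/239)^(1/6) = 0.7898; K_d = K^(24/1.5) = 0.023.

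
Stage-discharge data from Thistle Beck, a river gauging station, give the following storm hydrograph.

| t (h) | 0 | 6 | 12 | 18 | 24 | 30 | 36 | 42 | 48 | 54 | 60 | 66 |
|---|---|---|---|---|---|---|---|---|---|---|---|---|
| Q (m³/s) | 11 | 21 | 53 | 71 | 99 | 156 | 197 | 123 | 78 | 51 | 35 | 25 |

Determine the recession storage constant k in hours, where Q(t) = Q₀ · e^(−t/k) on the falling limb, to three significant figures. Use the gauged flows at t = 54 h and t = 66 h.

k ≈ 16.8 h

On the falling limb, Q drops from 51 to 25 m³/s between t = 54 h and t = 66 h (Δt = 12 h).
k = −Δt / ln(Q₂/Q₁) = −12 / ln(25/51) = 16.8 h.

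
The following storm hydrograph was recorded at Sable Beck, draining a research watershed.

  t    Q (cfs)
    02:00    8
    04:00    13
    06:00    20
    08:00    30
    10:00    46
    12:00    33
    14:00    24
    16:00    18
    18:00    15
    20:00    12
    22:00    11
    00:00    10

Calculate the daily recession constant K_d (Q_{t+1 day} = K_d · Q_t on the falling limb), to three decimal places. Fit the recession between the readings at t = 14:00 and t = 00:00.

K_d ≈ 0.122

Between t = 14:00 and t = 00:00 the flow falls from 24 to 10 cfs over 5×2 h = 10 h.
Per-interval ratio K = (10/24)^(1/5) = 0.8394; K_d = K^(24/2) = 0.122.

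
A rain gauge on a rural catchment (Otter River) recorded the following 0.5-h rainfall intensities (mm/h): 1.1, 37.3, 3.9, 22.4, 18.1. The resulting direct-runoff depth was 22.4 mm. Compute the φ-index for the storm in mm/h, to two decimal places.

Only the 3 blocks with intensity above φ contribute runoff: 37.3, 22.4, 18.1 mm/h.
Σ(I−φ)·Δt = d  ⇒  (37.3+22.4+18.1 − 3φ)·0.5 = 22.4
φ = (77.80 − 22.4/0.5) / 3 = 11.00 mm/h.

φ ≈ 11.00 mm/h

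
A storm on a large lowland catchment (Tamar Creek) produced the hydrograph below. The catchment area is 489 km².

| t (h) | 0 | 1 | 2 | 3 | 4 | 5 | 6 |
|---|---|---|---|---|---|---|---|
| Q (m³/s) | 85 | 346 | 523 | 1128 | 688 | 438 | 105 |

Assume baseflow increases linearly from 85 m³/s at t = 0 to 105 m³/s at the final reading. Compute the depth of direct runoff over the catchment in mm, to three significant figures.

Direct runoff: 0.00, 257.67, 431.33, 1033.00, 589.67, 336.33, 0.00 m³/s; ΣQ_DR = 2648 m³/s.
V = ΣQ_DR · Δt = 2648 × 3600 s = 9.533 × 10^6 m³.
Over A = 489 km², depth = V / A = 19.5 mm.

d ≈ 19.5 mm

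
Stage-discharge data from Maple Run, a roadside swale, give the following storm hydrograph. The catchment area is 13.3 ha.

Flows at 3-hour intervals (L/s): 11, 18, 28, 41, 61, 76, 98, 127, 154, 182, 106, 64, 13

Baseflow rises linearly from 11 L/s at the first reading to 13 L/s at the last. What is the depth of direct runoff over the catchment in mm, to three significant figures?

d ≈ 66.8 mm

Direct runoff: 0.00, 6.83, 16.67, 29.50, 49.33, 64.17, 86.00, 114.83, 141.67, 169.50, 93.33, 51.17, 0.00 L/s; ΣQ_DR = 823.0 L/s.
V = ΣQ_DR · Δt = 823.0 × 10800 s = 8.888 × 10^6 L.
Over A = 13.3 ha, depth = V / A = 66.8 mm.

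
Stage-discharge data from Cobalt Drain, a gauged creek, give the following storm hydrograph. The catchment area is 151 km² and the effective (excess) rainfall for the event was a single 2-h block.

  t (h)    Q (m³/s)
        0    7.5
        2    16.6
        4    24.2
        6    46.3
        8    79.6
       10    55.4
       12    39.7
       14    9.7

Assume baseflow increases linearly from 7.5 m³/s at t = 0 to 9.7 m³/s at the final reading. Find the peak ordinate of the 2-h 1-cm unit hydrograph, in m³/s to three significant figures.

U_p ≈ 70.7 m³/s

Direct runoff: 0.00, 8.79, 16.07, 37.86, 70.84, 46.33, 30.31, 0.00 m³/s; ΣQ_DR = 210.2 m³/s, peak = 70.84 m³/s.
Runoff depth d = ΣQ_DR·Δt / A = 210.2 × 7200 / (151 km²) = 10.02 mm.
The 1-cm UH is the DRH scaled by (10 mm)/d, so U_p = 70.84 × 10/10.02 = 70.7 m³/s.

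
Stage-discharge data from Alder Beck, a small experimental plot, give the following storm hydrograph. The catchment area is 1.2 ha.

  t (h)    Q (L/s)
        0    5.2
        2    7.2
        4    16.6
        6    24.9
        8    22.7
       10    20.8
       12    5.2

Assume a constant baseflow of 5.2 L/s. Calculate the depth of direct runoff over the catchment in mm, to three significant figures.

Direct runoff: 0.0, 2.0, 11.4, 19.7, 17.5, 15.6, 0.0 L/s; ΣQ_DR = 66.20 L/s.
V = ΣQ_DR · Δt = 66.20 × 7200 s = 4.766 × 10^5 L.
Over A = 1.2 ha, depth = V / A = 39.7 mm.

d ≈ 39.7 mm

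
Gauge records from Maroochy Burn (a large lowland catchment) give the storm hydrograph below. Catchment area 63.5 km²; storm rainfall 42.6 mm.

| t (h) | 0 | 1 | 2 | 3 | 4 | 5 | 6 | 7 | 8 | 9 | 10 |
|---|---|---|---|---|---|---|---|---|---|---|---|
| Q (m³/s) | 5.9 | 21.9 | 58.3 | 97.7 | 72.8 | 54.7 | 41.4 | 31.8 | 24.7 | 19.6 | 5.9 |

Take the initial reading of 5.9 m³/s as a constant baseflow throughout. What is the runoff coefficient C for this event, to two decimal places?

C ≈ 0.49

ΣQ_DR = 369.8 m³/s; V = ΣQ_DR·Δt = 1.331 × 10^6 m³.
Runoff depth d = V / A = 20.97 mm.
C = d / P = 20.97 / 42.6 = 0.49.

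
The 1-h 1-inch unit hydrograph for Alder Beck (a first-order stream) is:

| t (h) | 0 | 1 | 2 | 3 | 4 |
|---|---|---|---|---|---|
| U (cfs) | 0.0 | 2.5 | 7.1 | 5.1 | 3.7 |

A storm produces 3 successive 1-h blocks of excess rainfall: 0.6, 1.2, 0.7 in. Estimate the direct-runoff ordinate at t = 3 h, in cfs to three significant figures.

Q ≈ 13.3 cfs

By discrete convolution, Q_j = Σ (P_i / 1 in) · U_{j−i}.
At t = 3 h (j=3): Q = (0.6/1)·5.1 + (1.2/1)·7.1 + (0.7/1)·2.5 = 13.3 cfs.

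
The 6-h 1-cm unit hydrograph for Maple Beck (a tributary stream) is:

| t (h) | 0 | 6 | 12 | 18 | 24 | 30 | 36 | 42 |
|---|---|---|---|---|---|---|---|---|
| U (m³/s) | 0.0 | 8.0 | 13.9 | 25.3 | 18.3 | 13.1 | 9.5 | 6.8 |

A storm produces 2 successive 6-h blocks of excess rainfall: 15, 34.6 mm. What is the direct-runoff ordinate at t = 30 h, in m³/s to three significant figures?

Q ≈ 83.0 m³/s

By discrete convolution, Q_j = Σ (P_i / 10 mm) · U_{j−i}.
At t = 30 h (j=5): Q = (15/10)·13.1 + (34.6/10)·18.3 = 83.0 m³/s.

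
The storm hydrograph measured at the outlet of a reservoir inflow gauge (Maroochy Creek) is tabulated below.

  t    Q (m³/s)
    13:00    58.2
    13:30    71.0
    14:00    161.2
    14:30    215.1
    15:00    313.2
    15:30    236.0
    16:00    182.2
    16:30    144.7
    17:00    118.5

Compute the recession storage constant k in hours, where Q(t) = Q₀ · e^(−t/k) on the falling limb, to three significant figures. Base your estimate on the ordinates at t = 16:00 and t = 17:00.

On the falling limb, Q drops from 182.2 to 118.5 m³/s between t = 16:00 and t = 17:00 (Δt = 1 h).
k = −Δt / ln(Q₂/Q₁) = −1 / ln(118.5/182.2) = 2.32 h.

k ≈ 2.32 h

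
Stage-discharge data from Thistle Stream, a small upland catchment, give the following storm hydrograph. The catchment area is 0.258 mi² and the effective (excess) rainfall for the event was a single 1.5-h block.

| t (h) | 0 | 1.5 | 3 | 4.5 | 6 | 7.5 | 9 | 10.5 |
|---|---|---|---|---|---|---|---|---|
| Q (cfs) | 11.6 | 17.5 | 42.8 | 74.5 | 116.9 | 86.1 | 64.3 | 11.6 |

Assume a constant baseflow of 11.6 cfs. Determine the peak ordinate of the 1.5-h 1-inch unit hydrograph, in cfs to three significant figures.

U_p ≈ 35.2 cfs

Direct runoff: 0.0, 5.9, 31.2, 62.9, 105.3, 74.5, 52.7, 0.0 cfs; ΣQ_DR = 332.5 cfs, peak = 105.3 cfs.
Runoff depth d = ΣQ_DR·Δt / A = 332.5 × 5400 / (0.258 mi²) = 2.996 in.
The 1-inch UH is the DRH scaled by (1 in)/d, so U_p = 105.3 × 1/2.996 = 35.2 cfs.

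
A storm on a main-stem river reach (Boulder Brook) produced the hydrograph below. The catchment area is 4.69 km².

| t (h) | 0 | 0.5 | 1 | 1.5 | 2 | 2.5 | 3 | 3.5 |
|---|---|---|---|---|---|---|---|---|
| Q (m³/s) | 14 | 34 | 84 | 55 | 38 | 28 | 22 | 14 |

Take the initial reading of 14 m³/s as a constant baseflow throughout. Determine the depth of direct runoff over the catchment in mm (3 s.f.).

d ≈ 67.9 mm

Direct runoff: 0.0, 20.0, 70.0, 41.0, 24.0, 14.0, 8.0, 0.0 m³/s; ΣQ_DR = 177.0 m³/s.
V = ΣQ_DR · Δt = 177.0 × 1800 s = 3.186 × 10^5 m³.
Over A = 4.69 km², depth = V / A = 67.9 mm.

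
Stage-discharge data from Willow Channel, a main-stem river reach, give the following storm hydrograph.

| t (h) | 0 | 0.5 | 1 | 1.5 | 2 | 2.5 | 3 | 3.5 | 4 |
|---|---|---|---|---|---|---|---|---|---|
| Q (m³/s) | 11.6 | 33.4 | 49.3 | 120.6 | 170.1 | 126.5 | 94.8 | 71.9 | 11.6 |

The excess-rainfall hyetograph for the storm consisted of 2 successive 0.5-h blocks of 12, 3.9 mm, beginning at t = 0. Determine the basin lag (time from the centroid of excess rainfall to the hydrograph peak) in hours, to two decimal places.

Centroid of excess rainfall: t_c = Σ P_i·t̄_i / ΣP_i = 0.3726 h (block centres at 0.25, 0.75 h).
Hydrograph peak occurs at t = 2 h, so basin lag t_L = 2 − 0.3726 = 1.63 h.

t_L ≈ 1.63 h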